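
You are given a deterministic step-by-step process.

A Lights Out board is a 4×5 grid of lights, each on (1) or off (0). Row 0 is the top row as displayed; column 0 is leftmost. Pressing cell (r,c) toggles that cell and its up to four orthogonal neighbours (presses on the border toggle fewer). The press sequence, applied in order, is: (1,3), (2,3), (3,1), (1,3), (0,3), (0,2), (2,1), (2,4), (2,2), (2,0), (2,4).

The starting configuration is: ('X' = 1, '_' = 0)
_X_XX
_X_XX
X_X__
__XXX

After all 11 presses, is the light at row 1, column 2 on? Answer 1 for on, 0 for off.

0

t=0: _X_XX
_X_XX
X_X__
__XXX
t=1: _X__X
_XX__
X_XX_
__XXX
t=2: _X__X
_XXX_
X___X
__X_X
t=3: _X__X
_XXX_
XX__X
XX__X
t=4: _X_XX
_X__X
XX_XX
XX__X
t=5: _XX__
_X_XX
XX_XX
XX__X
t=6: ___X_
_XXXX
XX_XX
XX__X
t=7: ___X_
__XXX
__XXX
X___X
t=8: ___X_
__XX_
__X__
X____
t=9: ___X_
___X_
_X_X_
X_X__
t=10: ___X_
X__X_
X__X_
__X__
t=11: ___X_
X__XX
X___X
__X_X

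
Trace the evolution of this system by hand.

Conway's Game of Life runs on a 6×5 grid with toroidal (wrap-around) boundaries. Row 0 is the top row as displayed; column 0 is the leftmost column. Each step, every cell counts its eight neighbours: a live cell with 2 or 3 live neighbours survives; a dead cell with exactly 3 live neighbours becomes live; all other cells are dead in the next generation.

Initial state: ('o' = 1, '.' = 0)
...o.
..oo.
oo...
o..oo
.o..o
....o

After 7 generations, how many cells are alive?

0) ...o.
..oo.
oo...
o..oo
.o..o
....o
1) ..ooo
.oooo
oo...
..oo.
.....
o..oo
2) .....
.....
o....
.oo..
..o..
o.o..
3) .....
.....
.o...
.oo..
..oo.
.o...
4) .....
.....
.oo..
.o.o.
...o.
..o..
5) .....
.....
.oo..
.o.o.
...o.
.....
6) .....
.....
.oo..
.o.o.
..o..
.....
7) .....
.....
.oo..
.o.o.
..o..
.....

5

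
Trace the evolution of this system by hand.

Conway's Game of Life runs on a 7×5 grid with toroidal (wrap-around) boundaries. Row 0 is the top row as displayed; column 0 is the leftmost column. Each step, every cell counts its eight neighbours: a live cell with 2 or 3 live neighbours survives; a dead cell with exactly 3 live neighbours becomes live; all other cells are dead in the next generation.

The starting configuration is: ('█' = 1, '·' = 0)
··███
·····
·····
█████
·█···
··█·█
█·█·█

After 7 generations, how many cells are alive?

t=0: ··███
·····
·····
█████
·█···
··█·█
█·█·█
t=1: ███·█
···█·
█████
█████
·····
··█·█
█·█··
t=2: █·█·█
·····
·····
·····
·····
·█·█·
··█··
t=3: ·█·█·
·····
·····
·····
·····
··█··
█·█·█
t=4: █████
·····
·····
·····
·····
·█·█·
█·█·█
t=5: ··█··
█████
·····
·····
·····
█████
·····
t=6: █·█·█
█████
█████
·····
█████
█████
█···█
t=7: ··█··
·····
·····
·····
·····
·····
·····

1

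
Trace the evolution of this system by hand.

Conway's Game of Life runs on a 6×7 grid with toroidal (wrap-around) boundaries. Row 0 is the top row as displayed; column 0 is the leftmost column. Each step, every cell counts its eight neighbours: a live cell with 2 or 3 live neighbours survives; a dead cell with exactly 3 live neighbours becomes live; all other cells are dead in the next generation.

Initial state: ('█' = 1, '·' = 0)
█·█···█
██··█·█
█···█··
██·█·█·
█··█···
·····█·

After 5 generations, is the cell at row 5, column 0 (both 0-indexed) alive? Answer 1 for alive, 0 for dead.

t=0: █·█···█
██··█·█
█···█··
██·█·█·
█··█···
·····█·
t=1: ·······
···█···
··███··
████···
███····
██·····
t=2: ·······
··███··
····█··
█···█··
···█··█
█·█····
t=3: ·██····
···██··
····██·
···███·
██·█··█
·······
t=4: ··██···
··████·
·······
█·██···
█·██·██
·······
t=5: ··█····
··█·█··
·█·····
█·███··
█·███·█
·█··█·█

0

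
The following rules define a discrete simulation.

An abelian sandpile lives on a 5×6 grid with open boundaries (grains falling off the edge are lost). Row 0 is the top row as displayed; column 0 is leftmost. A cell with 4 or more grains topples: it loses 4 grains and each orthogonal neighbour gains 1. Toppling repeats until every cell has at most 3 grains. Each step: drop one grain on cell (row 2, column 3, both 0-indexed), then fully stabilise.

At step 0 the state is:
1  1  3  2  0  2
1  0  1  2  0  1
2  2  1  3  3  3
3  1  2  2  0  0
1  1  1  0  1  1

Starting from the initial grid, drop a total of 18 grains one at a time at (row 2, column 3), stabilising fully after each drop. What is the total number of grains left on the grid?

0) 1  1  3  2  0  2
1  0  1  2  0  1
2  2  1  3  3  3
3  1  2  2  0  0
1  1  1  0  1  1
1) 1  1  3  2  0  2
1  0  1  3  1  2
2  2  2  1  1  0
3  1  2  3  1  1
1  1  1  0  1  1
2) 1  1  3  2  0  2
1  0  1  3  1  2
2  2  2  2  1  0
3  1  2  3  1  1
1  1  1  0  1  1
3) 1  1  3  2  0  2
1  0  1  3  1  2
2  2  2  3  1  0
3  1  2  3  1  1
1  1  1  0  1  1
4) 1  1  3  3  0  2
1  0  2  0  2  2
2  2  3  2  2  0
3  1  3  0  2  1
1  1  1  1  1  1
5) 1  1  3  3  0  2
1  0  2  0  2  2
2  2  3  3  2  0
3  1  3  0  2  1
1  1  1  1  1  1
6) 1  1  3  3  0  2
1  0  3  1  2  2
2  3  1  1  3  0
3  2  0  2  2  1
1  1  2  1  1  1
7) 1  1  3  3  0  2
1  0  3  1  2  2
2  3  1  2  3  0
3  2  0  2  2  1
1  1  2  1  1  1
8) 1  1  3  3  0  2
1  0  3  1  2  2
2  3  1  3  3  0
3  2  0  2  2  1
1  1  2  1  1  1
9) 1  1  3  3  0  2
1  0  3  2  3  2
2  3  2  1  0  1
3  2  0  3  3  1
1  1  2  1  1  1
10) 1  1  3  3  0  2
1  0  3  2  3  2
2  3  2  2  0  1
3  2  0  3  3  1
1  1  2  1  1  1
11) 1  1  3  3  0  2
1  0  3  2  3  2
2  3  2  3  0  1
3  2  0  3  3  1
1  1  2  1  1  1
12) 1  1  3  3  0  2
1  0  3  3  3  2
2  3  3  1  2  1
3  2  1  1  0  2
1  1  2  2  2  1
13) 1  1  3  3  0  2
1  0  3  3  3  2
2  3  3  2  2  1
3  2  1  1  0  2
1  1  2  2  2  1
14) 1  1  3  3  0  2
1  0  3  3  3  2
2  3  3  3  2  1
3  2  1  1  0  2
1  1  2  2  2  1
15) 1  2  1  1  2  2
1  2  2  3  1  3
3  0  2  3  0  2
3  3  2  2  1  2
1  1  2  2  2  1
16) 1  2  1  2  2  2
1  2  3  0  2  3
3  0  3  1  1  2
3  3  2  3  1  2
1  1  2  2  2  1
17) 1  2  1  2  2  2
1  2  3  0  2  3
3  0  3  2  1  2
3  3  2  3  1  2
1  1  2  2  2  1
18) 1  2  1  2  2  2
1  2  3  0  2  3
3  0  3  3  1  2
3  3  2  3  1  2
1  1  2  2  2  1

56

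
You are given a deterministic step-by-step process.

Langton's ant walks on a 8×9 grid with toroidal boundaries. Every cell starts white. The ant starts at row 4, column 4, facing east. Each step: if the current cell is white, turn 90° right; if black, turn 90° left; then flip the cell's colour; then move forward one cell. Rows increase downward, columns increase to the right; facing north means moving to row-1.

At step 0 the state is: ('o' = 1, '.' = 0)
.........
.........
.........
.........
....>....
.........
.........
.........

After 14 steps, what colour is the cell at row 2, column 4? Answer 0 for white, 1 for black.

1

t=0: .........
.........
.........
.........
....>....
.........
.........
.........
t=1: .........
.........
.........
.........
....o....
....v....
.........
.........
t=2: .........
.........
.........
.........
....o....
...<o....
.........
.........
t=3: .........
.........
.........
.........
...^o....
...oo....
.........
.........
t=4: .........
.........
.........
.........
...o>....
...oo....
.........
.........
t=5: .........
.........
.........
....^....
...o.....
...oo....
.........
.........
t=6: .........
.........
.........
....o>...
...o.....
...oo....
.........
.........
t=7: .........
.........
.........
....oo...
...o.v...
...oo....
.........
.........
t=8: .........
.........
.........
....oo...
...o<o...
...oo....
.........
.........
t=9: .........
.........
.........
....^o...
...ooo...
...oo....
.........
.........
t=10: .........
.........
.........
...<.o...
...ooo...
...oo....
.........
.........
t=11: .........
.........
...^.....
...o.o...
...ooo...
...oo....
.........
.........
t=12: .........
.........
...o>....
...o.o...
...ooo...
...oo....
.........
.........
t=13: .........
.........
...oo....
...ovo...
...ooo...
...oo....
.........
.........
t=14: .........
.........
...oo....
...<oo...
...ooo...
...oo....
.........
.........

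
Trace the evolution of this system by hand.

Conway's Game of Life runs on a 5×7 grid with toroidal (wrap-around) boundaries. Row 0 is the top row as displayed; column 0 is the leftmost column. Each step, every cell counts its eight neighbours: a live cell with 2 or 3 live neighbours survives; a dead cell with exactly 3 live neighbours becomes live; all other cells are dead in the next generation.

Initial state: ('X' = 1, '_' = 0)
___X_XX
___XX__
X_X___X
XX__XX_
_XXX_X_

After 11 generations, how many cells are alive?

k=0  ___X_XX
___XX__
X_X___X
XX__XX_
_XXX_X_
k=1  _____XX
X_XXX__
X_X___X
____XX_
_X_X___
k=2  XX___XX
X_XXX__
X_X___X
XXXXXXX
______X
k=3  _XXXXX_
__XXX__
_______
__XXX__
___X___
k=4  _X___X_
_X___X_
_______
__XXX__
_X___X_
k=5  XXX_XXX
_______
__XXX__
__XXX__
_X_X_X_
k=6  XXXXXXX
X_____X
__X_X__
_X___X_
_______
k=7  _XXXXX_
_______
XX___XX
_______
___X___
k=8  __XXX__
___X___
X_____X
X_____X
___X___
k=9  __X_X__
__XXX__
X_____X
X_____X
__XXX__
k=10  _X___X_
_XX_XX_
XX_X_XX
XX_X_XX
_XX_XX_
k=11  X_____X
___X___
___X___
___X___
___X___

6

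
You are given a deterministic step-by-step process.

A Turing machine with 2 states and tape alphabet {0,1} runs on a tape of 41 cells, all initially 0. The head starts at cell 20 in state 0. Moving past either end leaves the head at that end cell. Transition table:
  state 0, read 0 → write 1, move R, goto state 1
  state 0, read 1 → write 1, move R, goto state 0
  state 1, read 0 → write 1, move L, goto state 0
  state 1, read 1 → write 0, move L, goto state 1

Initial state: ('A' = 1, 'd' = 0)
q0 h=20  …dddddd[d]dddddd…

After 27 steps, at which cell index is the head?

step 0: q0 h=20  …dddddd[d]dddddd…
step 1: q1 h=21  …dddddA[d]dddddd…
step 2: q0 h=20  …dddddd[A]Addddd…
step 3: q0 h=21  …dddddA[A]dddddd…
step 4: q0 h=22  …ddddAA[d]dddddd…
step 5: q1 h=23  …dddAAA[d]dddddd…
step 6: q0 h=22  …ddddAA[A]Addddd…
step 7: q0 h=23  …dddAAA[A]dddddd…
step 8: q0 h=24  …ddAAAA[d]dddddd…
step 9: q1 h=25  …dAAAAA[d]dddddd…
step 10: q0 h=24  …ddAAAA[A]Addddd…
step 11: q0 h=25  …dAAAAA[A]dddddd…
step 12: q0 h=26  …AAAAAA[d]dddddd…
step 13: q1 h=27  …AAAAAA[d]dddddd…
step 14: q0 h=26  …AAAAAA[A]Addddd…
step 15: q0 h=27  …AAAAAA[A]dddddd…
step 16: q0 h=28  …AAAAAA[d]dddddd…
step 17: q1 h=29  …AAAAAA[d]dddddd…
step 18: q0 h=28  …AAAAAA[A]Addddd…
step 19: q0 h=29  …AAAAAA[A]dddddd…
step 20: q0 h=30  …AAAAAA[d]dddddd…
step 21: q1 h=31  …AAAAAA[d]dddddd…
step 22: q0 h=30  …AAAAAA[A]Addddd…
step 23: q0 h=31  …AAAAAA[A]dddddd…
step 24: q0 h=32  …AAAAAA[d]dddddd…
step 25: q1 h=33  …AAAAAA[d]dddddd…
step 26: q0 h=32  …AAAAAA[A]Addddd…
step 27: q0 h=33  …AAAAAA[A]dddddd…

33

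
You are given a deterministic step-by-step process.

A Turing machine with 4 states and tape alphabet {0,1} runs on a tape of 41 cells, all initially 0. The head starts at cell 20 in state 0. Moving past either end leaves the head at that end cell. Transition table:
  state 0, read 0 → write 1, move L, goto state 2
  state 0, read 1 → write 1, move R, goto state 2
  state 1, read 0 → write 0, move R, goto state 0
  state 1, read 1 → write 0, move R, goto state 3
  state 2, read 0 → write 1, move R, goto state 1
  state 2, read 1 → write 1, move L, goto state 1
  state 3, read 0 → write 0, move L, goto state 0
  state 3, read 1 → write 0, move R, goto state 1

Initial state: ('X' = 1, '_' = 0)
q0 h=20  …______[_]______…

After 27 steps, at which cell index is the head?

gen 0: q0 h=20  …______[_]______…
gen 1: q2 h=19  …______[_]X_____…
gen 2: q1 h=20  …_____X[X]______…
gen 3: q3 h=21  …____X_[_]______…
gen 4: q0 h=20  …_____X[_]______…
gen 5: q2 h=19  …______[X]X_____…
gen 6: q1 h=18  …______[_]XX____…
gen 7: q0 h=19  …______[X]X_____…
gen 8: q2 h=20  …_____X[X]______…
gen 9: q1 h=19  …______[X]X_____…
gen 10: q3 h=20  …______[X]______…
gen 11: q1 h=21  …______[_]______…
gen 12: q0 h=22  …______[_]______…
gen 13: q2 h=21  …______[_]X_____…
gen 14: q1 h=22  …_____X[X]______…
gen 15: q3 h=23  …____X_[_]______…
gen 16: q0 h=22  …_____X[_]______…
gen 17: q2 h=21  …______[X]X_____…
gen 18: q1 h=20  …______[_]XX____…
gen 19: q0 h=21  …______[X]X_____…
gen 20: q2 h=22  …_____X[X]______…
gen 21: q1 h=21  …______[X]X_____…
gen 22: q3 h=22  …______[X]______…
gen 23: q1 h=23  …______[_]______…
gen 24: q0 h=24  …______[_]______…
gen 25: q2 h=23  …______[_]X_____…
gen 26: q1 h=24  …_____X[X]______…
gen 27: q3 h=25  …____X_[_]______…

25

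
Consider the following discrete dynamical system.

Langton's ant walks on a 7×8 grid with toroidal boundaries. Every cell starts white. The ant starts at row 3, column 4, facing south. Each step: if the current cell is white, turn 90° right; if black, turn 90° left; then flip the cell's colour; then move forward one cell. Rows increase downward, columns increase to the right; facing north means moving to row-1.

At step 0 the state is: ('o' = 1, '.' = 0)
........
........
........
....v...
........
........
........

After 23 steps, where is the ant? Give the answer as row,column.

gen 0: ........
........
........
....v...
........
........
........
gen 1: ........
........
........
...<o...
........
........
........
gen 2: ........
........
...^....
...oo...
........
........
........
gen 3: ........
........
...o>...
...oo...
........
........
........
gen 4: ........
........
...oo...
...ov...
........
........
........
gen 5: ........
........
...oo...
...o.>..
........
........
........
gen 6: ........
........
...oo...
...o.o..
.....v..
........
........
gen 7: ........
........
...oo...
...o.o..
....<o..
........
........
gen 8: ........
........
...oo...
...o^o..
....oo..
........
........
gen 9: ........
........
...oo...
...oo>..
....oo..
........
........
gen 10: ........
........
...oo^..
...oo...
....oo..
........
........
gen 11: ........
........
...ooo>.
...oo...
....oo..
........
........
gen 12: ........
........
...oooo.
...oo.v.
....oo..
........
........
gen 13: ........
........
...oooo.
...oo<o.
....oo..
........
........
gen 14: ........
........
...oo^o.
...oooo.
....oo..
........
........
gen 15: ........
........
...o<.o.
...oooo.
....oo..
........
........
gen 16: ........
........
...o..o.
...ovoo.
....oo..
........
........
gen 17: ........
........
...o..o.
...o.>o.
....oo..
........
........
gen 18: ........
........
...o.^o.
...o..o.
....oo..
........
........
gen 19: ........
........
...o.o>.
...o..o.
....oo..
........
........
gen 20: ........
......^.
...o.o..
...o..o.
....oo..
........
........
gen 21: ........
......o>
...o.o..
...o..o.
....oo..
........
........
gen 22: ........
......oo
...o.o.v
...o..o.
....oo..
........
........
gen 23: ........
......oo
...o.o<o
...o..o.
....oo..
........
........

2,6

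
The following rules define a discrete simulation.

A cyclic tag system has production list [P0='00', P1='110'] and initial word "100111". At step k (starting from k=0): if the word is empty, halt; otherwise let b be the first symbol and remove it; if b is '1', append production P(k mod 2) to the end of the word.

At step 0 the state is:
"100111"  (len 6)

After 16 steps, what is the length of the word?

gen 0: "100111"  (len 6)
gen 1: "0011100"  (len 7)
gen 2: "011100"  (len 6)
gen 3: "11100"  (len 5)
gen 4: "1100110"  (len 7)
gen 5: "10011000"  (len 8)
gen 6: "0011000110"  (len 10)
gen 7: "011000110"  (len 9)
gen 8: "11000110"  (len 8)
gen 9: "100011000"  (len 9)
gen 10: "00011000110"  (len 11)
gen 11: "0011000110"  (len 10)
gen 12: "011000110"  (len 9)
gen 13: "11000110"  (len 8)
gen 14: "1000110110"  (len 10)
gen 15: "00011011000"  (len 11)
gen 16: "0011011000"  (len 10)

10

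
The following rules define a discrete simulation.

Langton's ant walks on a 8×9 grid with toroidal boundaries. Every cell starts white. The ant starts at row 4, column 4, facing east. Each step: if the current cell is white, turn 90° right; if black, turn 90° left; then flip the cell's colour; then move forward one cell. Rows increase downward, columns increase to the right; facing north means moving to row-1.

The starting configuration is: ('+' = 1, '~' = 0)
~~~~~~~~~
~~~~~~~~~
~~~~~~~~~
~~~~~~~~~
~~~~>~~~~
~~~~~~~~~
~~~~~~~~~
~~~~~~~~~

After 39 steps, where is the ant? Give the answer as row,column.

4,1

0) ~~~~~~~~~
~~~~~~~~~
~~~~~~~~~
~~~~~~~~~
~~~~>~~~~
~~~~~~~~~
~~~~~~~~~
~~~~~~~~~
1) ~~~~~~~~~
~~~~~~~~~
~~~~~~~~~
~~~~~~~~~
~~~~+~~~~
~~~~v~~~~
~~~~~~~~~
~~~~~~~~~
2) ~~~~~~~~~
~~~~~~~~~
~~~~~~~~~
~~~~~~~~~
~~~~+~~~~
~~~<+~~~~
~~~~~~~~~
~~~~~~~~~
3) ~~~~~~~~~
~~~~~~~~~
~~~~~~~~~
~~~~~~~~~
~~~^+~~~~
~~~++~~~~
~~~~~~~~~
~~~~~~~~~
4) ~~~~~~~~~
~~~~~~~~~
~~~~~~~~~
~~~~~~~~~
~~~+>~~~~
~~~++~~~~
~~~~~~~~~
~~~~~~~~~
5) ~~~~~~~~~
~~~~~~~~~
~~~~~~~~~
~~~~^~~~~
~~~+~~~~~
~~~++~~~~
~~~~~~~~~
~~~~~~~~~
6) ~~~~~~~~~
~~~~~~~~~
~~~~~~~~~
~~~~+>~~~
~~~+~~~~~
~~~++~~~~
~~~~~~~~~
~~~~~~~~~
7) ~~~~~~~~~
~~~~~~~~~
~~~~~~~~~
~~~~++~~~
~~~+~v~~~
~~~++~~~~
~~~~~~~~~
~~~~~~~~~
8) ~~~~~~~~~
~~~~~~~~~
~~~~~~~~~
~~~~++~~~
~~~+<+~~~
~~~++~~~~
~~~~~~~~~
~~~~~~~~~
9) ~~~~~~~~~
~~~~~~~~~
~~~~~~~~~
~~~~^+~~~
~~~+++~~~
~~~++~~~~
~~~~~~~~~
~~~~~~~~~
10) ~~~~~~~~~
~~~~~~~~~
~~~~~~~~~
~~~<~+~~~
~~~+++~~~
~~~++~~~~
~~~~~~~~~
~~~~~~~~~
11) ~~~~~~~~~
~~~~~~~~~
~~~^~~~~~
~~~+~+~~~
~~~+++~~~
~~~++~~~~
~~~~~~~~~
~~~~~~~~~
12) ~~~~~~~~~
~~~~~~~~~
~~~+>~~~~
~~~+~+~~~
~~~+++~~~
~~~++~~~~
~~~~~~~~~
~~~~~~~~~
13) ~~~~~~~~~
~~~~~~~~~
~~~++~~~~
~~~+v+~~~
~~~+++~~~
~~~++~~~~
~~~~~~~~~
~~~~~~~~~
14) ~~~~~~~~~
~~~~~~~~~
~~~++~~~~
~~~<++~~~
~~~+++~~~
~~~++~~~~
~~~~~~~~~
~~~~~~~~~
15) ~~~~~~~~~
~~~~~~~~~
~~~++~~~~
~~~~++~~~
~~~v++~~~
~~~++~~~~
~~~~~~~~~
~~~~~~~~~
16) ~~~~~~~~~
~~~~~~~~~
~~~++~~~~
~~~~++~~~
~~~~>+~~~
~~~++~~~~
~~~~~~~~~
~~~~~~~~~
17) ~~~~~~~~~
~~~~~~~~~
~~~++~~~~
~~~~^+~~~
~~~~~+~~~
~~~++~~~~
~~~~~~~~~
~~~~~~~~~
18) ~~~~~~~~~
~~~~~~~~~
~~~++~~~~
~~~<~+~~~
~~~~~+~~~
~~~++~~~~
~~~~~~~~~
~~~~~~~~~
19) ~~~~~~~~~
~~~~~~~~~
~~~^+~~~~
~~~+~+~~~
~~~~~+~~~
~~~++~~~~
~~~~~~~~~
~~~~~~~~~
20) ~~~~~~~~~
~~~~~~~~~
~~<~+~~~~
~~~+~+~~~
~~~~~+~~~
~~~++~~~~
~~~~~~~~~
~~~~~~~~~
21) ~~~~~~~~~
~~^~~~~~~
~~+~+~~~~
~~~+~+~~~
~~~~~+~~~
~~~++~~~~
~~~~~~~~~
~~~~~~~~~
22) ~~~~~~~~~
~~+>~~~~~
~~+~+~~~~
~~~+~+~~~
~~~~~+~~~
~~~++~~~~
~~~~~~~~~
~~~~~~~~~
23) ~~~~~~~~~
~~++~~~~~
~~+v+~~~~
~~~+~+~~~
~~~~~+~~~
~~~++~~~~
~~~~~~~~~
~~~~~~~~~
24) ~~~~~~~~~
~~++~~~~~
~~<++~~~~
~~~+~+~~~
~~~~~+~~~
~~~++~~~~
~~~~~~~~~
~~~~~~~~~
25) ~~~~~~~~~
~~++~~~~~
~~~++~~~~
~~v+~+~~~
~~~~~+~~~
~~~++~~~~
~~~~~~~~~
~~~~~~~~~
26) ~~~~~~~~~
~~++~~~~~
~~~++~~~~
~<++~+~~~
~~~~~+~~~
~~~++~~~~
~~~~~~~~~
~~~~~~~~~
27) ~~~~~~~~~
~~++~~~~~
~^~++~~~~
~+++~+~~~
~~~~~+~~~
~~~++~~~~
~~~~~~~~~
~~~~~~~~~
28) ~~~~~~~~~
~~++~~~~~
~+>++~~~~
~+++~+~~~
~~~~~+~~~
~~~++~~~~
~~~~~~~~~
~~~~~~~~~
29) ~~~~~~~~~
~~++~~~~~
~++++~~~~
~+v+~+~~~
~~~~~+~~~
~~~++~~~~
~~~~~~~~~
~~~~~~~~~
30) ~~~~~~~~~
~~++~~~~~
~++++~~~~
~+~>~+~~~
~~~~~+~~~
~~~++~~~~
~~~~~~~~~
~~~~~~~~~
31) ~~~~~~~~~
~~++~~~~~
~++^+~~~~
~+~~~+~~~
~~~~~+~~~
~~~++~~~~
~~~~~~~~~
~~~~~~~~~
32) ~~~~~~~~~
~~++~~~~~
~+<~+~~~~
~+~~~+~~~
~~~~~+~~~
~~~++~~~~
~~~~~~~~~
~~~~~~~~~
33) ~~~~~~~~~
~~++~~~~~
~+~~+~~~~
~+v~~+~~~
~~~~~+~~~
~~~++~~~~
~~~~~~~~~
~~~~~~~~~
34) ~~~~~~~~~
~~++~~~~~
~+~~+~~~~
~<+~~+~~~
~~~~~+~~~
~~~++~~~~
~~~~~~~~~
~~~~~~~~~
35) ~~~~~~~~~
~~++~~~~~
~+~~+~~~~
~~+~~+~~~
~v~~~+~~~
~~~++~~~~
~~~~~~~~~
~~~~~~~~~
36) ~~~~~~~~~
~~++~~~~~
~+~~+~~~~
~~+~~+~~~
<+~~~+~~~
~~~++~~~~
~~~~~~~~~
~~~~~~~~~
37) ~~~~~~~~~
~~++~~~~~
~+~~+~~~~
^~+~~+~~~
++~~~+~~~
~~~++~~~~
~~~~~~~~~
~~~~~~~~~
38) ~~~~~~~~~
~~++~~~~~
~+~~+~~~~
+>+~~+~~~
++~~~+~~~
~~~++~~~~
~~~~~~~~~
~~~~~~~~~
39) ~~~~~~~~~
~~++~~~~~
~+~~+~~~~
+++~~+~~~
+v~~~+~~~
~~~++~~~~
~~~~~~~~~
~~~~~~~~~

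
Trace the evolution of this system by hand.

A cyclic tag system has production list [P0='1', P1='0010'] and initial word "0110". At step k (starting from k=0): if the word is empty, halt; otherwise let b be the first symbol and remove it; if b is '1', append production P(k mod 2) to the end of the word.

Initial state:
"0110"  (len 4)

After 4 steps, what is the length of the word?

5

gen 0: "0110"  (len 4)
gen 1: "110"  (len 3)
gen 2: "100010"  (len 6)
gen 3: "000101"  (len 6)
gen 4: "00101"  (len 5)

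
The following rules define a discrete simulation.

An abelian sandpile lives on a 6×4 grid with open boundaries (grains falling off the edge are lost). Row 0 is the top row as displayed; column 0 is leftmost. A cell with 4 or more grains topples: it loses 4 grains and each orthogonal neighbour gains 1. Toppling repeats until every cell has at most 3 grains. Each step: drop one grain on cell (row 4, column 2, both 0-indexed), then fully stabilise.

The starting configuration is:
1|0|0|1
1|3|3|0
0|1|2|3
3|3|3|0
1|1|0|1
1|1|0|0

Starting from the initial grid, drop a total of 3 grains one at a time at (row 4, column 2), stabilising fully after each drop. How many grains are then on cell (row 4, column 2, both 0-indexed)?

3

step 0: 1|0|0|1
1|3|3|0
0|1|2|3
3|3|3|0
1|1|0|1
1|1|0|0
step 1: 1|0|0|1
1|3|3|0
0|1|2|3
3|3|3|0
1|1|1|1
1|1|0|0
step 2: 1|0|0|1
1|3|3|0
0|1|2|3
3|3|3|0
1|1|2|1
1|1|0|0
step 3: 1|0|0|1
1|3|3|0
0|1|2|3
3|3|3|0
1|1|3|1
1|1|0|0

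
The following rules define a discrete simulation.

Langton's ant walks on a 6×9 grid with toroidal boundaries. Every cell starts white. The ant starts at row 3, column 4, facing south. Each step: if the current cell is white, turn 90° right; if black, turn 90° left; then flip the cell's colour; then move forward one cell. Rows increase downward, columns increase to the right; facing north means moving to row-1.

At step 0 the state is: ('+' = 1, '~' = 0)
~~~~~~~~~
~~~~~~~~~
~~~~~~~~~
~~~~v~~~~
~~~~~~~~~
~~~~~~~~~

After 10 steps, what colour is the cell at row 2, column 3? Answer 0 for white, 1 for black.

1

gen 0: ~~~~~~~~~
~~~~~~~~~
~~~~~~~~~
~~~~v~~~~
~~~~~~~~~
~~~~~~~~~
gen 1: ~~~~~~~~~
~~~~~~~~~
~~~~~~~~~
~~~<+~~~~
~~~~~~~~~
~~~~~~~~~
gen 2: ~~~~~~~~~
~~~~~~~~~
~~~^~~~~~
~~~++~~~~
~~~~~~~~~
~~~~~~~~~
gen 3: ~~~~~~~~~
~~~~~~~~~
~~~+>~~~~
~~~++~~~~
~~~~~~~~~
~~~~~~~~~
gen 4: ~~~~~~~~~
~~~~~~~~~
~~~++~~~~
~~~+v~~~~
~~~~~~~~~
~~~~~~~~~
gen 5: ~~~~~~~~~
~~~~~~~~~
~~~++~~~~
~~~+~>~~~
~~~~~~~~~
~~~~~~~~~
gen 6: ~~~~~~~~~
~~~~~~~~~
~~~++~~~~
~~~+~+~~~
~~~~~v~~~
~~~~~~~~~
gen 7: ~~~~~~~~~
~~~~~~~~~
~~~++~~~~
~~~+~+~~~
~~~~<+~~~
~~~~~~~~~
gen 8: ~~~~~~~~~
~~~~~~~~~
~~~++~~~~
~~~+^+~~~
~~~~++~~~
~~~~~~~~~
gen 9: ~~~~~~~~~
~~~~~~~~~
~~~++~~~~
~~~++>~~~
~~~~++~~~
~~~~~~~~~
gen 10: ~~~~~~~~~
~~~~~~~~~
~~~++^~~~
~~~++~~~~
~~~~++~~~
~~~~~~~~~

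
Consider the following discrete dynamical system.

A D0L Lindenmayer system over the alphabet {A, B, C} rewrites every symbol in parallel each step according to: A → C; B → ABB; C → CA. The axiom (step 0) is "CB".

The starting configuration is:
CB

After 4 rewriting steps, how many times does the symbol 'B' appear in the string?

16

[0] CB
[1] CAABB
[2] CACCABBABB
[3] CACCACACABBABBCABBABB
[4] CACCACACCACCACABBABBCABBABBCACABBABBCABBABB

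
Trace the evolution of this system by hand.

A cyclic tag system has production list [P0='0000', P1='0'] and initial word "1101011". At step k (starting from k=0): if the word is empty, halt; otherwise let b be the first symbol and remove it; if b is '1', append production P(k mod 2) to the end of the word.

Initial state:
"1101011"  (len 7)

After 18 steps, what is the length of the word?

0

0) "1101011"  (len 7)
1) "1010110000"  (len 10)
2) "0101100000"  (len 10)
3) "101100000"  (len 9)
4) "011000000"  (len 9)
5) "11000000"  (len 8)
6) "10000000"  (len 8)
7) "00000000000"  (len 11)
8) "0000000000"  (len 10)
9) "000000000"  (len 9)
10) "00000000"  (len 8)
11) "0000000"  (len 7)
12) "000000"  (len 6)
13) "00000"  (len 5)
14) "0000"  (len 4)
15) "000"  (len 3)
16) "00"  (len 2)
17) "0"  (len 1)
18) (halted — word empty)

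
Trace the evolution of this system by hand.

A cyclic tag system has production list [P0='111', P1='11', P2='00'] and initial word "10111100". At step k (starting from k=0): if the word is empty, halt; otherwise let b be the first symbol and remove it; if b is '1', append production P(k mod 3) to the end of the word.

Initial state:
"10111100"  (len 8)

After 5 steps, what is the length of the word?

k=0  "10111100"  (len 8)
k=1  "0111100111"  (len 10)
k=2  "111100111"  (len 9)
k=3  "1110011100"  (len 10)
k=4  "110011100111"  (len 12)
k=5  "1001110011111"  (len 13)

13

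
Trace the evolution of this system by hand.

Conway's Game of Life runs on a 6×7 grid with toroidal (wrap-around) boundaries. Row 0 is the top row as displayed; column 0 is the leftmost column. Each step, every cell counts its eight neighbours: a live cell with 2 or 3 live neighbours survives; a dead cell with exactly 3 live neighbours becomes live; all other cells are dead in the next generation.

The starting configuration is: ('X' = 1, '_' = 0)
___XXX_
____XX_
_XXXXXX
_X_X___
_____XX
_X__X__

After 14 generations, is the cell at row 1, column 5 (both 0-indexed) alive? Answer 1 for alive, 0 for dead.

1

[0] ___XXX_
____XX_
_XXXXXX
_X_X___
_____XX
_X__X__
[1] ___X___
_______
XX____X
_X_X___
X_X_XX_
___X__X
[2] _______
X______
XXX____
___XXX_
XXX_XXX
__XX_XX
[3] ______X
X______
XXXXX_X
_______
XX_____
__XX___
[4] _______
__XX_X_
XXXX__X
___X__X
_XX____
XXX____
[5] ___X___
X__XX_X
XX___XX
___X__X
___X___
X_X____
[6] XXXXX_X
_XXXX__
_XXX___
__X_XXX
__XX___
__XX___
[7] X____X_
_____X_
X______
____XX_
_X___X_
X______
[8] _______
_______
____XXX
____XXX
____XXX
XX_____
[9] _______
_____X_
____X_X
X__X___
____X__
X____XX
[10] _____X_
_____X_
____XXX
___XXX_
X___XX_
_____XX
[11] ____XX_
_______
___X__X
___X___
___X___
_______
[12] _______
____XX_
_______
__XXX__
_______
____X__
[13] ____XX_
_______
_____X_
___X___
____X__
_______
[14] _______
____XX_
_______
____X__
_______
____XX_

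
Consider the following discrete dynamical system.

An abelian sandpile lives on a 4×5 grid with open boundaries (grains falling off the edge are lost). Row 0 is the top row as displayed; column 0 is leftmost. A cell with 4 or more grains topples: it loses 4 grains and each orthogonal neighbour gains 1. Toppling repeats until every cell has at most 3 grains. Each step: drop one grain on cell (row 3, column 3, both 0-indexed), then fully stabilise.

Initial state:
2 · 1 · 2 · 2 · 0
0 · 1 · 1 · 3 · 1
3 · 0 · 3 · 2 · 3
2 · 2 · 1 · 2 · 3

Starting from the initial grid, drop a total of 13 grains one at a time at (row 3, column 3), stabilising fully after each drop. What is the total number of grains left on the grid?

36

t=0: 2 · 1 · 2 · 2 · 0
0 · 1 · 1 · 3 · 1
3 · 0 · 3 · 2 · 3
2 · 2 · 1 · 2 · 3
t=1: 2 · 1 · 2 · 2 · 0
0 · 1 · 1 · 3 · 1
3 · 0 · 3 · 2 · 3
2 · 2 · 1 · 3 · 3
t=2: 2 · 1 · 2 · 3 · 0
0 · 1 · 3 · 0 · 3
3 · 1 · 0 · 2 · 1
2 · 2 · 3 · 2 · 1
t=3: 2 · 1 · 2 · 3 · 0
0 · 1 · 3 · 0 · 3
3 · 1 · 0 · 2 · 1
2 · 2 · 3 · 3 · 1
t=4: 2 · 1 · 2 · 3 · 0
0 · 1 · 3 · 0 · 3
3 · 1 · 1 · 3 · 1
2 · 3 · 0 · 1 · 2
t=5: 2 · 1 · 2 · 3 · 0
0 · 1 · 3 · 0 · 3
3 · 1 · 1 · 3 · 1
2 · 3 · 0 · 2 · 2
t=6: 2 · 1 · 2 · 3 · 0
0 · 1 · 3 · 0 · 3
3 · 1 · 1 · 3 · 1
2 · 3 · 0 · 3 · 2
t=7: 2 · 1 · 2 · 3 · 0
0 · 1 · 3 · 1 · 3
3 · 1 · 2 · 0 · 2
2 · 3 · 1 · 1 · 3
t=8: 2 · 1 · 2 · 3 · 0
0 · 1 · 3 · 1 · 3
3 · 1 · 2 · 0 · 2
2 · 3 · 1 · 2 · 3
t=9: 2 · 1 · 2 · 3 · 0
0 · 1 · 3 · 1 · 3
3 · 1 · 2 · 0 · 2
2 · 3 · 1 · 3 · 3
t=10: 2 · 1 · 2 · 3 · 0
0 · 1 · 3 · 1 · 3
3 · 1 · 2 · 1 · 3
2 · 3 · 2 · 1 · 0
t=11: 2 · 1 · 2 · 3 · 0
0 · 1 · 3 · 1 · 3
3 · 1 · 2 · 1 · 3
2 · 3 · 2 · 2 · 0
t=12: 2 · 1 · 2 · 3 · 0
0 · 1 · 3 · 1 · 3
3 · 1 · 2 · 1 · 3
2 · 3 · 2 · 3 · 0
t=13: 2 · 1 · 2 · 3 · 0
0 · 1 · 3 · 1 · 3
3 · 1 · 2 · 2 · 3
2 · 3 · 3 · 0 · 1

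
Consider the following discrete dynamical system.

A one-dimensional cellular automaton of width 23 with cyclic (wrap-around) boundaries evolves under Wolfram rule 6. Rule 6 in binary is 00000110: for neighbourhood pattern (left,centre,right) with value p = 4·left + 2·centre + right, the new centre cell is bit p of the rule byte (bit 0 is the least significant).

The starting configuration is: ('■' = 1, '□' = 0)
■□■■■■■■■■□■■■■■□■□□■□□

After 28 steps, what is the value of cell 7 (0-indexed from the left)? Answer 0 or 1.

0) ■□■■■■■■■■□■■■■■□■□□■□□
1) ■□□□□□□□□□□□□□□□□■□■■□■
2) □□□□□□□□□□□□□□□□■■□□□□□
3) □□□□□□□□□□□□□□□■□□□□□□□
4) □□□□□□□□□□□□□□■■□□□□□□□
5) □□□□□□□□□□□□□■□□□□□□□□□
6) □□□□□□□□□□□□■■□□□□□□□□□
7) □□□□□□□□□□□■□□□□□□□□□□□
8) □□□□□□□□□□■■□□□□□□□□□□□
9) □□□□□□□□□■□□□□□□□□□□□□□
10) □□□□□□□□■■□□□□□□□□□□□□□
11) □□□□□□□■□□□□□□□□□□□□□□□
12) □□□□□□■■□□□□□□□□□□□□□□□
13) □□□□□■□□□□□□□□□□□□□□□□□
14) □□□□■■□□□□□□□□□□□□□□□□□
15) □□□■□□□□□□□□□□□□□□□□□□□
16) □□■■□□□□□□□□□□□□□□□□□□□
17) □■□□□□□□□□□□□□□□□□□□□□□
18) ■■□□□□□□□□□□□□□□□□□□□□□
19) □□□□□□□□□□□□□□□□□□□□□□■
20) □□□□□□□□□□□□□□□□□□□□□■■
21) □□□□□□□□□□□□□□□□□□□□■□□
22) □□□□□□□□□□□□□□□□□□□■■□□
23) □□□□□□□□□□□□□□□□□□■□□□□
24) □□□□□□□□□□□□□□□□□■■□□□□
25) □□□□□□□□□□□□□□□□■□□□□□□
26) □□□□□□□□□□□□□□□■■□□□□□□
27) □□□□□□□□□□□□□□■□□□□□□□□
28) □□□□□□□□□□□□□■■□□□□□□□□

0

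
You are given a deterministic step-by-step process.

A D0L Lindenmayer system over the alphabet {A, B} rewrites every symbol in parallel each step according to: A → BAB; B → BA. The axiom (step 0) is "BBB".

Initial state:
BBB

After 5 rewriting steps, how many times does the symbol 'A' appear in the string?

step 0: BBB
step 1: BABABA
step 2: BABABBABABBABAB
step 3: BABABBABABBABABABBABABBABABABBABABBA
step 4: BABABBABABBABABABBABABBABABABBABABBABABBABABABBABABBABABABBABABBABABBABABABBABABBABABAB
step 5: BABABBABABBABABABBABABBABABABBABABBABABBABABABBABABBABABAB…BABABBABABBABABABBABABBABABBABABABBABABBABABABBABABBABABBA  (len 210)

87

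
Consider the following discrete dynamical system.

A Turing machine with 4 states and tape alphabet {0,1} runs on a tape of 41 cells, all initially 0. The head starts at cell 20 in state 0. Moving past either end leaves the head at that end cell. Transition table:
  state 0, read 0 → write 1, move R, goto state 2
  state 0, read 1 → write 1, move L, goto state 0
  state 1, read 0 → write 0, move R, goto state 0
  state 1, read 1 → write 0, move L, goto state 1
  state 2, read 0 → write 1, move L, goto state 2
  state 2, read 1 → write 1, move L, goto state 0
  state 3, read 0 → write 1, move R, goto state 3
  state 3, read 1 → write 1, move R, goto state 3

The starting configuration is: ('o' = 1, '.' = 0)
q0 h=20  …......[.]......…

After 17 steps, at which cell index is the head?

15

[0] q0 h=20  …......[.]......…
[1] q2 h=21  ….....o[.]......…
[2] q2 h=20  …......[o]o.....…
[3] q0 h=19  …......[.]oo....…
[4] q2 h=20  ….....o[o]o.....…
[5] q0 h=19  …......[o]oo....…
[6] q0 h=18  …......[.]ooo...…
[7] q2 h=19  ….....o[o]oo....…
[8] q0 h=18  …......[o]ooo...…
[9] q0 h=17  …......[.]oooo..…
[10] q2 h=18  ….....o[o]ooo...…
[11] q0 h=17  …......[o]oooo..…
[12] q0 h=16  …......[.]ooooo.…
[13] q2 h=17  ….....o[o]oooo..…
[14] q0 h=16  …......[o]ooooo.…
[15] q0 h=15  …......[.]oooooo…
[16] q2 h=16  ….....o[o]ooooo.…
[17] q0 h=15  …......[o]oooooo…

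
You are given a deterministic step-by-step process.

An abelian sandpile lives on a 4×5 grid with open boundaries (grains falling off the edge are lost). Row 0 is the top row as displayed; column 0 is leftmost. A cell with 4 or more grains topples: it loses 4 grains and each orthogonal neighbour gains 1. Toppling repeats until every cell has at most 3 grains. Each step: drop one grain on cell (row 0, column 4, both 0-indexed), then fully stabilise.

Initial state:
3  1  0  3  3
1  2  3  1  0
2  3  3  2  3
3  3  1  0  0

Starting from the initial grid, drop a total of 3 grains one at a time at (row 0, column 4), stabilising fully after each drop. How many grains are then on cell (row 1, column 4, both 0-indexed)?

1

t=0: 3  1  0  3  3
1  2  3  1  0
2  3  3  2  3
3  3  1  0  0
t=1: 3  1  1  0  1
1  2  3  2  1
2  3  3  2  3
3  3  1  0  0
t=2: 3  1  1  0  2
1  2  3  2  1
2  3  3  2  3
3  3  1  0  0
t=3: 3  1  1  0  3
1  2  3  2  1
2  3  3  2  3
3  3  1  0  0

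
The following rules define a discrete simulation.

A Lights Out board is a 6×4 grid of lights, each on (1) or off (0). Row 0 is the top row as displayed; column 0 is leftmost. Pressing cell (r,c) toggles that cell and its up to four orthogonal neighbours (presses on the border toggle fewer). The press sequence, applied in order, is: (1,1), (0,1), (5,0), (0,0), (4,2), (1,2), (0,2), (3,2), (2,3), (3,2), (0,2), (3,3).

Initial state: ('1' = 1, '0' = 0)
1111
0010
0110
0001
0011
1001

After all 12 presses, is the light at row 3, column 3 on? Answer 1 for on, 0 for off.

1

k=0  1111
0010
0110
0001
0011
1001
k=1  1011
1100
0010
0001
0011
1001
k=2  0101
1000
0010
0001
0011
1001
k=3  0101
1000
0010
0001
1011
0101
k=4  1001
0000
0010
0001
1011
0101
k=5  1001
0000
0010
0011
1100
0111
k=6  1011
0111
0000
0011
1100
0111
k=7  1100
0101
0000
0011
1100
0111
k=8  1100
0101
0010
0100
1110
0111
k=9  1100
0100
0001
0101
1110
0111
k=10  1100
0100
0011
0010
1100
0111
k=11  1011
0110
0011
0010
1100
0111
k=12  1011
0110
0010
0001
1101
0111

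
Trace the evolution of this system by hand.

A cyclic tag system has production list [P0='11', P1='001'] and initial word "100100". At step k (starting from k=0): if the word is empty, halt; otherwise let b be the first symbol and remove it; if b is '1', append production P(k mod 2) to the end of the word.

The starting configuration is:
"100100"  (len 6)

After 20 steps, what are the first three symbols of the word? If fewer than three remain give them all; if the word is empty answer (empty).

111

step 0: "100100"  (len 6)
step 1: "0010011"  (len 7)
step 2: "010011"  (len 6)
step 3: "10011"  (len 5)
step 4: "0011001"  (len 7)
step 5: "011001"  (len 6)
step 6: "11001"  (len 5)
step 7: "100111"  (len 6)
step 8: "00111001"  (len 8)
step 9: "0111001"  (len 7)
step 10: "111001"  (len 6)
step 11: "1100111"  (len 7)
step 12: "100111001"  (len 9)
step 13: "0011100111"  (len 10)
step 14: "011100111"  (len 9)
step 15: "11100111"  (len 8)
step 16: "1100111001"  (len 10)
step 17: "10011100111"  (len 11)
step 18: "0011100111001"  (len 13)
step 19: "011100111001"  (len 12)
step 20: "11100111001"  (len 11)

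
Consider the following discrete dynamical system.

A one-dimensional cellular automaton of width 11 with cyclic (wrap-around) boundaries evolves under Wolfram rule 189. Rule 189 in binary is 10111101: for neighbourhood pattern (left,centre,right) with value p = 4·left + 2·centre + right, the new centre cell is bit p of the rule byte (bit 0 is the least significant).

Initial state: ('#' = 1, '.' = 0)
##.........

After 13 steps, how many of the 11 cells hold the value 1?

10

step 0: ##.........
step 1: #.########.
step 2: #########.#
step 3: ########.##
step 4: #######.###
step 5: ######.####
step 6: #####.#####
step 7: ####.######
step 8: ###.#######
step 9: ##.########
step 10: #.#########
step 11: .##########
step 12: ##########.
step 13: #########.#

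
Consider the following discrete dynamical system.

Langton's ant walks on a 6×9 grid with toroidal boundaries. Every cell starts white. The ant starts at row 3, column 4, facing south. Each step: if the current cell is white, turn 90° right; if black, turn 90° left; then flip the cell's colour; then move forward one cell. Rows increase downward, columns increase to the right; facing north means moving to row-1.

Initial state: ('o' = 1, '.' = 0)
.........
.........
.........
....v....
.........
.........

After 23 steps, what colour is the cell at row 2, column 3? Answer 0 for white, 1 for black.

1

k=0  .........
.........
.........
....v....
.........
.........
k=1  .........
.........
.........
...<o....
.........
.........
k=2  .........
.........
...^.....
...oo....
.........
.........
k=3  .........
.........
...o>....
...oo....
.........
.........
k=4  .........
.........
...oo....
...ov....
.........
.........
k=5  .........
.........
...oo....
...o.>...
.........
.........
k=6  .........
.........
...oo....
...o.o...
.....v...
.........
k=7  .........
.........
...oo....
...o.o...
....<o...
.........
k=8  .........
.........
...oo....
...o^o...
....oo...
.........
k=9  .........
.........
...oo....
...oo>...
....oo...
.........
k=10  .........
.........
...oo^...
...oo....
....oo...
.........
k=11  .........
.........
...ooo>..
...oo....
....oo...
.........
k=12  .........
.........
...oooo..
...oo.v..
....oo...
.........
k=13  .........
.........
...oooo..
...oo<o..
....oo...
.........
k=14  .........
.........
...oo^o..
...oooo..
....oo...
.........
k=15  .........
.........
...o<.o..
...oooo..
....oo...
.........
k=16  .........
.........
...o..o..
...ovoo..
....oo...
.........
k=17  .........
.........
...o..o..
...o.>o..
....oo...
.........
k=18  .........
.........
...o.^o..
...o..o..
....oo...
.........
k=19  .........
.........
...o.o>..
...o..o..
....oo...
.........
k=20  .........
......^..
...o.o...
...o..o..
....oo...
.........
k=21  .........
......o>.
...o.o...
...o..o..
....oo...
.........
k=22  .........
......oo.
...o.o.v.
...o..o..
....oo...
.........
k=23  .........
......oo.
...o.o<o.
...o..o..
....oo...
.........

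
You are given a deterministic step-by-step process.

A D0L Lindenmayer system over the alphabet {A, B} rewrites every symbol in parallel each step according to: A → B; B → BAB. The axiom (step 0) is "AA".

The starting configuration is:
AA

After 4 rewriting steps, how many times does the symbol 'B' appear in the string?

24

k=0  AA
k=1  BB
k=2  BABBAB
k=3  BABBBABBABBBAB
k=4  BABBBABBABBABBBABBABBBABBABBABBBAB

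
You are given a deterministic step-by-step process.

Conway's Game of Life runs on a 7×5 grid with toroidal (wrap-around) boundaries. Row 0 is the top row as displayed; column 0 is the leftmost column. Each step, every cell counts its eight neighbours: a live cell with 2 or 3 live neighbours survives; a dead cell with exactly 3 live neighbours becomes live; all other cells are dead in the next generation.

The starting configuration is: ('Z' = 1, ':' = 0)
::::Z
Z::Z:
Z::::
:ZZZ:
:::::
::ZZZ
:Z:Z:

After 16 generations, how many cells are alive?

2

k=0  ::::Z
Z::Z:
Z::::
:ZZZ:
:::::
::ZZZ
:Z:Z:
k=1  Z:ZZZ
Z::::
Z::Z:
:ZZ::
:Z::Z
::ZZZ
Z::::
k=2  Z::Z:
Z:Z::
Z:Z:Z
:ZZZZ
:Z::Z
:ZZZZ
Z::::
k=3  Z::::
Z:Z::
:::::
:::::
:::::
:ZZZZ
Z::::
k=4  Z:::Z
:Z:::
:::::
:::::
::ZZ:
ZZZZZ
Z:ZZ:
k=5  Z:ZZZ
Z::::
:::::
:::::
Z::::
Z::::
:::::
k=6  ZZ:ZZ
ZZ:Z:
:::::
:::::
:::::
:::::
ZZ:Z:
k=7  :::Z:
:Z:Z:
:::::
:::::
:::::
:::::
:Z:Z:
k=8  :::ZZ
::Z::
:::::
:::::
:::::
:::::
::Z::
k=9  ::ZZ:
:::Z:
:::::
:::::
:::::
:::::
:::Z:
k=10  ::ZZZ
::ZZ:
:::::
:::::
:::::
:::::
::ZZ:
k=11  :Z::Z
::Z:Z
:::::
:::::
:::::
:::::
::Z:Z
k=12  :ZZ:Z
Z::Z:
:::::
:::::
:::::
:::::
Z::Z:
k=13  :ZZ::
ZZZZZ
:::::
:::::
:::::
:::::
ZZZZZ
k=14  :::::
Z::ZZ
ZZZZZ
:::::
:::::
ZZZZZ
Z::ZZ
k=15  :::::
:::::
:ZZ::
ZZZZZ
ZZZZZ
:ZZ::
:::::
k=16  :::::
:::::
::::Z
:::::
:::::
::::Z
:::::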